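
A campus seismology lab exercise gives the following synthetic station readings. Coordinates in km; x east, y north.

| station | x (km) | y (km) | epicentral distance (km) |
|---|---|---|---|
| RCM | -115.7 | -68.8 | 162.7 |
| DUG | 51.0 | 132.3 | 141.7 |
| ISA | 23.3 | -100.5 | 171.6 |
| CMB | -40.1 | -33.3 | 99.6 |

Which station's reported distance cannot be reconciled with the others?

DUG

Solve using three stations at a time. Using RCM, ISA, CMB (subtract circle equations pairwise → linear system) gives (x, y) ≈ (-22.8, 64.8).
Distances from that point to each station vs reported:
  RCM: calculated 162.7 vs reported 162.7 → residual 0.0 km
  DUG: calculated 100.0 vs reported 141.7 → residual 41.7 km
  ISA: calculated 171.6 vs reported 171.6 → residual 0.0 km
  CMB: calculated 99.6 vs reported 99.6 → residual 0.0 km
RCM, ISA, CMB are mutually consistent (residuals ≈ 0); DUG is off by 41.7 km.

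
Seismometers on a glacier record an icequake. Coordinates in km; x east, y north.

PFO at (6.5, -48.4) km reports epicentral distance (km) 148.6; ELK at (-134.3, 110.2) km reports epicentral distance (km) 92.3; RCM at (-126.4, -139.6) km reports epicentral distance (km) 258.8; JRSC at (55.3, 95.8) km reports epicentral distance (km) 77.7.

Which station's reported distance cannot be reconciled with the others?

ELK

Solve using three stations at a time. Using PFO, RCM, JRSC (subtract circle equations pairwise → linear system) gives (x, y) ≈ (-22.4, 97.4).
Distances from that point to each station vs reported:
  PFO: calculated 148.6 vs reported 148.6 → residual 0.0 km
  ELK: calculated 112.7 vs reported 92.3 → residual 20.4 km
  RCM: calculated 258.8 vs reported 258.8 → residual 0.0 km
  JRSC: calculated 77.7 vs reported 77.7 → residual 0.0 km
PFO, RCM, JRSC are mutually consistent (residuals ≈ 0); ELK is off by 20.4 km.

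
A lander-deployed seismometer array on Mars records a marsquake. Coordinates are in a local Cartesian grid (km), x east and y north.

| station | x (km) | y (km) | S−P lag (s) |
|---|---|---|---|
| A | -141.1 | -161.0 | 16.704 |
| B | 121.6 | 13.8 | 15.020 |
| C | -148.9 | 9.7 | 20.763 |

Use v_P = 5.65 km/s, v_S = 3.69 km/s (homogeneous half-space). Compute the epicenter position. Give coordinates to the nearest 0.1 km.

Distance from S−P lag: d = Δt · v_P v_S / (v_P − v_S) = Δt · (5.65·3.69)/(5.65−3.69) ≈ 10.6370·Δt.
So d_A = 177.68, d_B = 159.77, d_C = 220.86 km.
Circle about each station: (x + 141.1)² + (y + 161.0)² = 177.68²; (x − 121.6)² + (y − 13.8)² = 159.77²; (x + 148.9)² + (y − 9.7)² = 220.86².
Subtracting the A equation from the B and C equations removes the quadratic terms:
525.4 x + 349.6 y = -24809.48
-15.6 x + 341.4 y = -40773.87
Solving the 2×2 system: x ≈ 31.3, y ≈ -118.0 km.

(31.3, -118.0)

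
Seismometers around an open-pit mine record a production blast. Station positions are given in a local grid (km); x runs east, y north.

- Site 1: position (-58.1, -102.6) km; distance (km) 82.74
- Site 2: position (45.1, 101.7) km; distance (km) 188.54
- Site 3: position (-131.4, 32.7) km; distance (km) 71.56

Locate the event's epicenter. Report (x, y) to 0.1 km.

(-92.4, -27.3)

Circle about each station: (x + 58.1)² + (y + 102.6)² = 82.74²; (x − 45.1)² + (y − 101.7)² = 188.54²; (x + 131.4)² + (y − 32.7)² = 71.56².
Subtracting pairs of circle equations eliminates x²+y² and gives linear equations (the radical axes):
206.4 x + 408.6 y = -30226.89
-146.6 x + 270.6 y = 6157.95
Solving the 2×2 system: x ≈ -92.4, y ≈ -27.3 km.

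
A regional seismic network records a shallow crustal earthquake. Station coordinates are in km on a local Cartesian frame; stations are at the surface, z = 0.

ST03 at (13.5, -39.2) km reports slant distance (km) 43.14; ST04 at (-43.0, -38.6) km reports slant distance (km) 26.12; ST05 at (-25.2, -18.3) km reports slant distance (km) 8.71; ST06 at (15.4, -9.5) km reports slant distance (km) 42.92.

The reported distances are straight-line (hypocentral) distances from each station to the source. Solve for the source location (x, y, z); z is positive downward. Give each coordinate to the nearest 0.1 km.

Each station gives a sphere (x−x_i)² + (y−y_i)² + z² = d_i² (stations at z=0).
Subtracting the ST03 sphere from ST04 and ST05: z² cancels, leaving linear equations in x and y:
-113.0 x + 1.2 y = 2798.88
-77.4 x + 41.8 y = 1036.24
Solving: x ≈ -24.997, y ≈ -21.496 km (keep extra digits for the depth step; rounded: -25.0, -21.5).
Then from the ST03 sphere: z² = 43.14² − (x − 13.5)² − (y + 39.2)² with x = -24.997, y = -21.496, so z ≈ 8.100 ≈ 8.1 km.

(-25.0, -21.5, 8.1)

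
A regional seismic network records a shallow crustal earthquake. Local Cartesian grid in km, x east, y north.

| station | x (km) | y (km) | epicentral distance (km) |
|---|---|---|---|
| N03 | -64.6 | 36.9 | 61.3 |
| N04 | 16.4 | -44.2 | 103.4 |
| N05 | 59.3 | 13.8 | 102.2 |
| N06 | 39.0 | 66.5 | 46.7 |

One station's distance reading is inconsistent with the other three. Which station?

N05

Solve using three stations at a time. Using N03, N04, N06 (subtract circle equations pairwise → linear system) gives (x, y) ≈ (-6.6, 56.6).
Distances from that point to each station vs reported:
  N03: calculated 61.3 vs reported 61.3 → residual 0.0 km
  N04: calculated 103.4 vs reported 103.4 → residual 0.0 km
  N05: calculated 78.6 vs reported 102.2 → residual 23.6 km
  N06: calculated 46.7 vs reported 46.7 → residual 0.0 km
N03, N04, N06 are mutually consistent (residuals ≈ 0); N05 is off by 23.6 km.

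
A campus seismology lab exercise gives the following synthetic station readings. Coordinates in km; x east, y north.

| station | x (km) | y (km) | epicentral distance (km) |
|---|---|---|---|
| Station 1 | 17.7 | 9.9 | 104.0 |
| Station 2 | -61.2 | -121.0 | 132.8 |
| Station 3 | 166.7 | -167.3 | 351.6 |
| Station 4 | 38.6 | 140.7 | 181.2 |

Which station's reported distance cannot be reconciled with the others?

Station 3

Solve using three stations at a time. Using Station 1, Station 2, Station 4 (subtract circle equations pairwise → linear system) gives (x, y) ≈ (-86.3, 9.4).
Distances from that point to each station vs reported:
  Station 1: calculated 104.0 vs reported 104.0 → residual 0.0 km
  Station 2: calculated 132.8 vs reported 132.8 → residual 0.0 km
  Station 3: calculated 308.6 vs reported 351.6 → residual 43.0 km
  Station 4: calculated 181.2 vs reported 181.2 → residual 0.0 km
Station 1, Station 2, Station 4 are mutually consistent (residuals ≈ 0); Station 3 is off by 43.0 km.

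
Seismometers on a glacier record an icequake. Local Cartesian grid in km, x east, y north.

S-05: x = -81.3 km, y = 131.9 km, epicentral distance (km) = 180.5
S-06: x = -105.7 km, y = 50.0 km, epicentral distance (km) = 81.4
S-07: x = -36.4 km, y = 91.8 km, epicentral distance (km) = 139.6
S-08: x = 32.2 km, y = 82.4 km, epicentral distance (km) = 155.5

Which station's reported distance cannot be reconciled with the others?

S-06

Solve using three stations at a time. Using S-05, S-07, S-08 (subtract circle equations pairwise → linear system) gives (x, y) ≈ (-54.6, -46.7).
Distances from that point to each station vs reported:
  S-05: calculated 180.5 vs reported 180.5 → residual 0.0 km
  S-06: calculated 109.3 vs reported 81.4 → residual 27.9 km
  S-07: calculated 139.7 vs reported 139.6 → residual 0.1 km
  S-08: calculated 155.6 vs reported 155.5 → residual 0.1 km
S-05, S-07, S-08 are mutually consistent (residuals ≈ 0); S-06 is off by 27.9 km.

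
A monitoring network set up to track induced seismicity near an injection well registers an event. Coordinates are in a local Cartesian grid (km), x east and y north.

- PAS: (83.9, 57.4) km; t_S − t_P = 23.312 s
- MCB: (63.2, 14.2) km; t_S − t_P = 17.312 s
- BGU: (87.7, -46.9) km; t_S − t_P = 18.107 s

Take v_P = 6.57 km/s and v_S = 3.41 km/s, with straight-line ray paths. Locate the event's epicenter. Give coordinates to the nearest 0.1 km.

Distance from S−P lag: d = Δt · v_P v_S / (v_P − v_S) = Δt · (6.57·3.41)/(6.57−3.41) ≈ 7.0898·Δt.
So d_PAS = 165.28, d_MCB = 122.74, d_BGU = 128.37 km.
Circle about each station: (x − 83.9)² + (y − 57.4)² = 165.28²; (x − 63.2)² + (y − 14.2)² = 122.74²; (x − 87.7)² + (y + 46.9)² = 128.37².
Subtracting the PAS equation from the MCB and BGU equations removes the quadratic terms:
-41.4 x − 86.4 y = 6114.28
7.6 x − 208.6 y = 10395.55
Solving the 2×2 system: x ≈ -40.6, y ≈ -51.3 km.

-40.6 km east, -51.3 km north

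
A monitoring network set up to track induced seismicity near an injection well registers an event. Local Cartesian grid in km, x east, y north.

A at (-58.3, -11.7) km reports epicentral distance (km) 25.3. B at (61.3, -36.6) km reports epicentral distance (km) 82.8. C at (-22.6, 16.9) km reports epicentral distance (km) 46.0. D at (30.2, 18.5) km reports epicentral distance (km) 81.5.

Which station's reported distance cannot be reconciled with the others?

Solve using three stations at a time. Using A, C, D (subtract circle equations pairwise → linear system) gives (x, y) ≈ (-37.7, -26.6).
Distances from that point to each station vs reported:
  A: calculated 25.4 vs reported 25.3 → residual 0.1 km
  B: calculated 99.5 vs reported 82.8 → residual 16.7 km
  C: calculated 46.1 vs reported 46.0 → residual 0.1 km
  D: calculated 81.5 vs reported 81.5 → residual 0.0 km
A, C, D are mutually consistent (residuals ≈ 0); B is off by 16.7 km.

B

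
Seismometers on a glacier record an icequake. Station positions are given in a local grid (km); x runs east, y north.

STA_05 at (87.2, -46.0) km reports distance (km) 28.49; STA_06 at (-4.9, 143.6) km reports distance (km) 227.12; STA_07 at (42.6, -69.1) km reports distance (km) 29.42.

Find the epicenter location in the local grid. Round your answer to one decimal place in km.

x ≈ 72.0 km, y ≈ -70.1 km

Circle about each station: (x − 87.2)² + (y + 46.0)² = 28.49²; (x + 4.9)² + (y − 143.6)² = 227.12²; (x − 42.6)² + (y + 69.1)² = 29.42².
Subtracting pairs of circle equations eliminates x²+y² and gives linear equations (the radical axes):
-184.2 x + 379.2 y = -39846.68
-89.2 x − 46.2 y = -3184.13
Solving the 2×2 system: x ≈ 72.0, y ≈ -70.1 km.
Check against STA_05 (with the unrounded x, y): √((x − 87.2)²+(y + 46.0)²) = 28.49 ≈ 28.49 km. ✓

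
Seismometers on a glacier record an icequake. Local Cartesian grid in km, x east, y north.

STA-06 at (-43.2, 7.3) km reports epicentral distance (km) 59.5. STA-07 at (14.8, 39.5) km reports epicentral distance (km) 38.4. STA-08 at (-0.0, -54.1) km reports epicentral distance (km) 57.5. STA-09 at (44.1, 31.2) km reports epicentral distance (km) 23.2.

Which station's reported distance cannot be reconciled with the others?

Solve using three stations at a time. Using STA-06, STA-07, STA-08 (subtract circle equations pairwise → linear system) gives (x, y) ≈ (16.0, 1.1).
Distances from that point to each station vs reported:
  STA-06: calculated 59.5 vs reported 59.5 → residual 0.0 km
  STA-07: calculated 38.4 vs reported 38.4 → residual 0.0 km
  STA-08: calculated 57.5 vs reported 57.5 → residual 0.0 km
  STA-09: calculated 41.2 vs reported 23.2 → residual 18.0 km
STA-06, STA-07, STA-08 are mutually consistent (residuals ≈ 0); STA-09 is off by 18.0 km.

STA-09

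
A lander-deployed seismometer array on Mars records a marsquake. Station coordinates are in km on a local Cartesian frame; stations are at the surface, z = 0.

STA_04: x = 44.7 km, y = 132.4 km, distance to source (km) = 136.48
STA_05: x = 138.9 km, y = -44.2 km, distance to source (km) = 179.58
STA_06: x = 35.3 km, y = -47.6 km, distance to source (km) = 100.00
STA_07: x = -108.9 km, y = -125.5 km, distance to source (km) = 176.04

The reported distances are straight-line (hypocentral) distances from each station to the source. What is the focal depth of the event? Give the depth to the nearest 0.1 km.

Each station gives a sphere (x−x_i)² + (y−y_i)² + z² = d_i² (stations at z=0).
Subtracting the STA_04 sphere from STA_05 and STA_06: z² cancels, leaving linear equations in x and y:
188.4 x − 353.2 y = -11903.19
-18.8 x − 360.0 y = -7389.21
Solving: x ≈ -22.498, y ≈ 21.700 km (keep extra digits for the depth step; rounded: -22.5, 21.7).
Then from the STA_04 sphere: z² = 136.48² − (x − 44.7)² − (y − 132.4)² with x = -22.498, y = 21.700, so z ≈ 43.090 ≈ 43.1 km.

depth ≈ 43.1 km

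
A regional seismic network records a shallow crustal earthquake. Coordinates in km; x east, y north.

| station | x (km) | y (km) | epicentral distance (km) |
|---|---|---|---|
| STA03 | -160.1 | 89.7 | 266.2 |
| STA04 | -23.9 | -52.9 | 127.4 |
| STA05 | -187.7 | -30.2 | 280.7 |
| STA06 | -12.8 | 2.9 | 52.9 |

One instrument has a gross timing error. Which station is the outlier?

STA06

Solve using three stations at a time. Using STA03, STA04, STA05 (subtract circle equations pairwise → linear system) gives (x, y) ≈ (91.2, 1.8).
Distances from that point to each station vs reported:
  STA03: calculated 266.2 vs reported 266.2 → residual 0.0 km
  STA04: calculated 127.4 vs reported 127.4 → residual 0.0 km
  STA05: calculated 280.7 vs reported 280.7 → residual 0.0 km
  STA06: calculated 104.0 vs reported 52.9 → residual 51.1 km
STA03, STA04, STA05 are mutually consistent (residuals ≈ 0); STA06 is off by 51.1 km.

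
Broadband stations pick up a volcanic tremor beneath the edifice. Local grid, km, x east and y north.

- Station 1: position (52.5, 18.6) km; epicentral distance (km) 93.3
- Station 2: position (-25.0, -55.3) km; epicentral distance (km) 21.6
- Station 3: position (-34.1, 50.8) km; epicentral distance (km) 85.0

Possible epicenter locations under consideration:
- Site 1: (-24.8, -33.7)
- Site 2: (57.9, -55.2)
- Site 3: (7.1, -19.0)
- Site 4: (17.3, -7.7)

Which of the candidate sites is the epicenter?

Site 1

For each candidate, compare |candidate − station| to the reported distance:
Site 1: residuals Station 1 0.0, Station 2 0.0, Station 3 0.0 → max 0.0 km
Site 2: residuals Station 1 19.3, Station 2 61.3, Station 3 55.4 → max 61.3 km
Site 3: residuals Station 1 34.4, Station 2 26.9, Station 3 3.9 → max 34.4 km
Site 4: residuals Station 1 49.4, Station 2 42.1, Station 3 7.1 → max 49.4 km
Only Site 1 has all residuals ≈ 0.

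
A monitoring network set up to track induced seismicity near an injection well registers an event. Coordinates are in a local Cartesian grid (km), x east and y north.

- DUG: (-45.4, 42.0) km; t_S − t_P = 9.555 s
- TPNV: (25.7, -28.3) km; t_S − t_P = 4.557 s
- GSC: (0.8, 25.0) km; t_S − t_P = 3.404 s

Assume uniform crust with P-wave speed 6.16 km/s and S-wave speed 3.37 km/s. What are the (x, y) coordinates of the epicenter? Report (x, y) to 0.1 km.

x ≈ 14.5 km, y ≈ 3.7 km

Distance from S−P lag: d = Δt · v_P v_S / (v_P − v_S) = Δt · (6.16·3.37)/(6.16−3.37) ≈ 7.4406·Δt.
So d_DUG = 71.09, d_TPNV = 33.91, d_GSC = 25.33 km.
Circle about each station: (x + 45.4)² + (y − 42.0)² = 71.09²; (x − 25.7)² + (y + 28.3)² = 33.91²; (x − 0.8)² + (y − 25.0)² = 25.33².
Subtracting the DUG equation from the TPNV and GSC equations removes the quadratic terms:
142.2 x − 140.6 y = 1540.12
92.4 x − 34.0 y = 1212.66
Solving the 2×2 system: x ≈ 14.5, y ≈ 3.7 km.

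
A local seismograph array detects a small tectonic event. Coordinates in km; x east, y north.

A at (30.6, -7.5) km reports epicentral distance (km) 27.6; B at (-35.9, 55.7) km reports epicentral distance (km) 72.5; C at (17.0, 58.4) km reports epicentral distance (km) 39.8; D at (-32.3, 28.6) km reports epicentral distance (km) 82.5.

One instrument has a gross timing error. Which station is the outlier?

D

Solve using three stations at a time. Using A, B, C (subtract circle equations pairwise → linear system) gives (x, y) ≈ (27.2, 19.9).
Distances from that point to each station vs reported:
  A: calculated 27.6 vs reported 27.6 → residual 0.0 km
  B: calculated 72.5 vs reported 72.5 → residual 0.0 km
  C: calculated 39.8 vs reported 39.8 → residual 0.0 km
  D: calculated 60.1 vs reported 82.5 → residual 22.4 km
A, B, C are mutually consistent (residuals ≈ 0); D is off by 22.4 km.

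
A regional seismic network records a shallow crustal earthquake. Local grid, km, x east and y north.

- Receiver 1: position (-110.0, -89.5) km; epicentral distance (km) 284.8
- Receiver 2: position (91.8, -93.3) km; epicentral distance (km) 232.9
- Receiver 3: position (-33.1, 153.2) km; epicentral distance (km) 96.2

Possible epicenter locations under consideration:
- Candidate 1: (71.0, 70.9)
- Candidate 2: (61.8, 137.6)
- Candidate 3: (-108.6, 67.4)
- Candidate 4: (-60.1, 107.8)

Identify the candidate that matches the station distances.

For each candidate, compare |candidate − station| to the reported distance:
Candidate 1: residuals Receiver 1 43.0, Receiver 2 67.4, Receiver 3 36.5 → max 67.4 km
Candidate 2: residuals Receiver 1 0.0, Receiver 2 0.1, Receiver 3 0.0 → max 0.1 km
Candidate 3: residuals Receiver 1 127.9, Receiver 2 24.0, Receiver 3 18.1 → max 127.9 km
Candidate 4: residuals Receiver 1 81.3, Receiver 2 19.1, Receiver 3 43.4 → max 81.3 km
Only Candidate 2 has all residuals ≈ 0.

Candidate 2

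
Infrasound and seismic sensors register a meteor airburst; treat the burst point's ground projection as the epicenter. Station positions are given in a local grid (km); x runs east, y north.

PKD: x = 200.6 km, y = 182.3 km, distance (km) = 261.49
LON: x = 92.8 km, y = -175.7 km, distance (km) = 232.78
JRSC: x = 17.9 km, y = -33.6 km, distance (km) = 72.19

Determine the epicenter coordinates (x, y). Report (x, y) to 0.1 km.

Circle about each station: (x − 200.6)² + (y − 182.3)² = 261.49²; (x − 92.8)² + (y + 175.7)² = 232.78²; (x − 17.9)² + (y + 33.6)² = 72.19².
Subtracting the PKD equation from the LON and JRSC equations removes the quadratic terms:
-215.6 x − 716.0 y = -19800.83
-365.4 x − 431.8 y = -8858.66
Solving the 2×2 system: x ≈ -13.1, y ≈ 31.6 km.

(-13.1, 31.6)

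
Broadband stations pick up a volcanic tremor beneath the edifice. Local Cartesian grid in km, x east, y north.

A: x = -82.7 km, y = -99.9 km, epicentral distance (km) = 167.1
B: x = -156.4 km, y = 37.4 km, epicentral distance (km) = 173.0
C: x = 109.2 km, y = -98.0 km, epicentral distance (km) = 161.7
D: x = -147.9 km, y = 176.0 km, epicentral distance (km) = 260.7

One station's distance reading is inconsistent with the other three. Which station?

D

Solve using three stations at a time. Using A, B, C (subtract circle equations pairwise → linear system) gives (x, y) ≈ (16.6, 34.5).
Distances from that point to each station vs reported:
  A: calculated 167.1 vs reported 167.1 → residual 0.0 km
  B: calculated 173.0 vs reported 173.0 → residual 0.0 km
  C: calculated 161.7 vs reported 161.7 → residual 0.0 km
  D: calculated 217.0 vs reported 260.7 → residual 43.7 km
A, B, C are mutually consistent (residuals ≈ 0); D is off by 43.7 km.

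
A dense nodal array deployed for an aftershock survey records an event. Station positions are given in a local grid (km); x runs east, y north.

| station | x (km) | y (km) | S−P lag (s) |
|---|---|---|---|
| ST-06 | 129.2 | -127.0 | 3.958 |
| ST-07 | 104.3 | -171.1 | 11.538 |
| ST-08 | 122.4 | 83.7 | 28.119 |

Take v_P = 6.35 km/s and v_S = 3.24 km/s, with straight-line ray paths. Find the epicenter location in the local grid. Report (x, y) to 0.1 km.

Distance from S−P lag: d = Δt · v_P v_S / (v_P − v_S) = Δt · (6.35·3.24)/(6.35−3.24) ≈ 6.6154·Δt.
So d_ST-06 = 26.18, d_ST-07 = 76.33, d_ST-08 = 186.02 km.
Circle about each station: (x − 129.2)² + (y + 127.0)² = 26.18²; (x − 104.3)² + (y + 171.1)² = 76.33²; (x − 122.4)² + (y − 83.7)² = 186.02².
Subtracting the ST-06 equation from the ST-07 and ST-08 equations removes the quadratic terms:
-49.8 x − 88.2 y = 2191.18
-13.6 x + 421.4 y = -44752.24
Solving the 2×2 system: x ≈ 136.3, y ≈ -101.8 km.

x ≈ 136.3 km, y ≈ -101.8 km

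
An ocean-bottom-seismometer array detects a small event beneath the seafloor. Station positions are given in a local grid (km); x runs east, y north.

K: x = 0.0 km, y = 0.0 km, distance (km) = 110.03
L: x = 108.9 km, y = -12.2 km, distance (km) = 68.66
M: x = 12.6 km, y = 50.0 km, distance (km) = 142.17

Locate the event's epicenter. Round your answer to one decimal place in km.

80.7 km east, -74.8 km north

Circle about each station: x² + y² = 110.03²; (x − 108.9)² + (y + 12.2)² = 68.66²; (x − 12.6)² + (y − 50.0)² = 142.17².
Subtracting the K equation from the L and M equations removes the quadratic terms:
217.8 x − 24.4 y = 19400.46
25.2 x + 100.0 y = -5446.95
Solving the 2×2 system: x ≈ 80.7, y ≈ -74.8 km.
Check against K (with the unrounded x, y): √(x²+y²) = 110.03 ≈ 110.03 km. ✓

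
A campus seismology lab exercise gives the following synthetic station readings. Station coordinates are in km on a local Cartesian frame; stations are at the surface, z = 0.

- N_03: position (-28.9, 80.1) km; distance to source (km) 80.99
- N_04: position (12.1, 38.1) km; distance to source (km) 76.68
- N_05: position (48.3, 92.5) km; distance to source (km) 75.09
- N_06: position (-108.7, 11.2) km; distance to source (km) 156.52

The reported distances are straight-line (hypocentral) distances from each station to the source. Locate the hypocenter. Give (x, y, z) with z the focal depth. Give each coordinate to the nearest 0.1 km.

Each station gives a sphere (x−x_i)² + (y−y_i)² + z² = d_i² (stations at z=0).
Subtracting the N_03 sphere from N_04 and N_05: z² cancels, leaving linear equations in x and y:
82.0 x − 84.0 y = -4973.64
154.4 x + 24.8 y = 4558.79
Solving: x ≈ 17.302, y ≈ 76.101 km (keep extra digits for the depth step; rounded: 17.3, 76.1).
Then from the N_03 sphere: z² = 80.99² − (x + 28.9)² − (y − 80.1)² with x = 17.302, y = 76.101, so z ≈ 66.399 ≈ 66.4 km.

x ≈ 17.3 km, y ≈ 76.1 km, depth ≈ 66.4 km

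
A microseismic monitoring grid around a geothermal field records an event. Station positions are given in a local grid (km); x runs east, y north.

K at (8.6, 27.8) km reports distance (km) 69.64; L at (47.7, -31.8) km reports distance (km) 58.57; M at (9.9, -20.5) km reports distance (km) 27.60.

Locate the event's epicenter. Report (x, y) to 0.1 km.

Circle about each station: (x − 8.6)² + (y − 27.8)² = 69.64²; (x − 47.7)² + (y + 31.8)² = 58.57²; (x − 9.9)² + (y + 20.5)² = 27.60².
Subtracting pairs of circle equations eliminates x²+y² and gives linear equations (the radical axes):
78.2 x − 119.2 y = 3859.01
2.6 x − 96.6 y = 3759.43
Solving the 2×2 system: x ≈ -10.4, y ≈ -39.2 km.

-10.4 km east, -39.2 km north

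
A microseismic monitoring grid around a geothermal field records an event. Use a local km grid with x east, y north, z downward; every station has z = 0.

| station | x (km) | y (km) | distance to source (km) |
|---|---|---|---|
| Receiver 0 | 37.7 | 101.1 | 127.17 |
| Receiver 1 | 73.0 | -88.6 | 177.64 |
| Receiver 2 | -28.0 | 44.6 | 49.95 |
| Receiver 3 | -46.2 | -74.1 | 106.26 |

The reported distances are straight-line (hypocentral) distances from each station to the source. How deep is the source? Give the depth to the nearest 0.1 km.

Each station gives a sphere (x−x_i)² + (y−y_i)² + z² = d_i² (stations at z=0).
Subtracting the Receiver 0 sphere from Receiver 1 and Receiver 2: z² cancels, leaving linear equations in x and y:
70.6 x − 379.4 y = -13847.30
-131.4 x − 113.0 y = 4807.87
Solving: x ≈ -58.599, y ≈ 25.594 km (keep extra digits for the depth step; rounded: -58.6, 25.6).
Then from the Receiver 0 sphere: z² = 127.17² − (x − 37.7)² − (y − 101.1)² with x = -58.599, y = 25.594, so z ≈ 34.606 ≈ 34.6 km.

depth ≈ 34.6 km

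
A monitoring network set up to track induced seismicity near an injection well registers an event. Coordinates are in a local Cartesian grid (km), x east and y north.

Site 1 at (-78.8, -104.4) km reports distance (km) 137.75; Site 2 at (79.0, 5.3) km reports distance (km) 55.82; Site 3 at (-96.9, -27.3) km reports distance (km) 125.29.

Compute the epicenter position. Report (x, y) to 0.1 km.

Circle about each station: (x + 78.8)² + (y + 104.4)² = 137.75²; (x − 79.0)² + (y − 5.3)² = 55.82²; (x + 96.9)² + (y + 27.3)² = 125.29².
Subtracting the Site 1 equation from the Site 2 and Site 3 equations removes the quadratic terms:
315.6 x + 219.4 y = 5019.48
-36.2 x + 154.2 y = -3696.42
Solving the 2×2 system: x ≈ 28.0, y ≈ -17.4 km.

x ≈ 28.0 km, y ≈ -17.4 km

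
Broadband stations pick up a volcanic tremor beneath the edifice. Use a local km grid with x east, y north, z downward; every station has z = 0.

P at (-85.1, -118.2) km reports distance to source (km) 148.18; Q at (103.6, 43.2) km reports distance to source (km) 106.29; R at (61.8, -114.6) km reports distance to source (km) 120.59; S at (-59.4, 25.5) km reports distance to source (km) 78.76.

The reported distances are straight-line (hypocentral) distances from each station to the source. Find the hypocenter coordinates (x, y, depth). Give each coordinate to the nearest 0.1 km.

Each station gives a sphere (x−x_i)² + (y−y_i)² + z² = d_i² (stations at z=0).
Subtracting the P sphere from Q and R: z² cancels, leaving linear equations in x and y:
377.4 x + 322.8 y = 2045.70
293.8 x + 7.2 y = 3154.51
Solving: x ≈ 10.894, y ≈ -6.399 km (keep extra digits for the depth step; rounded: 10.9, -6.4).
Then from the P sphere: z² = 148.18² − (x + 85.1)² − (y + 118.2)² with x = 10.894, y = -6.399, so z ≈ 15.588 ≈ 15.6 km.

(10.9, -6.4, 15.6)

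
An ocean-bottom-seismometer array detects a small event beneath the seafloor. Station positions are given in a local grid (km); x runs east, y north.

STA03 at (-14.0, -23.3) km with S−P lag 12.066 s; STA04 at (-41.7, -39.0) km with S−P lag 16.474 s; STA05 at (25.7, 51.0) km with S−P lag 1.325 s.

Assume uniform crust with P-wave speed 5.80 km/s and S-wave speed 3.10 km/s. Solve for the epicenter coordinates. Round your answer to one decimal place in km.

x ≈ 30.5 km, y ≈ 43.6 km

Distance from S−P lag: d = Δt · v_P v_S / (v_P − v_S) = Δt · (5.80·3.10)/(5.80−3.10) ≈ 6.6593·Δt.
So d_STA03 = 80.35, d_STA04 = 109.70, d_STA05 = 8.82 km.
Circle about each station: (x + 14.0)² + (y + 23.3)² = 80.35²; (x + 41.7)² + (y + 39.0)² = 109.70²; (x − 25.7)² + (y − 51.0)² = 8.82².
Subtracting pairs of circle equations eliminates x²+y² and gives linear equations (the radical axes):
-55.4 x − 31.4 y = -3056.97
79.4 x + 148.6 y = 8900.93
Solving the 2×2 system: x ≈ 30.5, y ≈ 43.6 km.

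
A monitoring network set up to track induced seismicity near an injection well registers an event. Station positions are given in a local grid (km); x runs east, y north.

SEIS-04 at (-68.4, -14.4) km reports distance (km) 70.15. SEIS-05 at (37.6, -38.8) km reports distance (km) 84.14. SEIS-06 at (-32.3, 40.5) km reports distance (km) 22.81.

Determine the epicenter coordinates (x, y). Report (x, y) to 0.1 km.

Circle about each station: (x + 68.4)² + (y + 14.4)² = 70.15²; (x − 37.6)² + (y + 38.8)² = 84.14²; (x + 32.3)² + (y − 40.5)² = 22.81².
Subtracting the SEIS-04 equation from the SEIS-05 and SEIS-06 equations removes the quadratic terms:
212.0 x − 48.8 y = -4125.24
72.2 x + 109.8 y = 2198.35
Solving the 2×2 system: x ≈ -12.9, y ≈ 28.5 km.
Check against SEIS-04 (with the unrounded x, y): √((x + 68.4)²+(y + 14.4)²) = 70.15 ≈ 70.15 km. ✓

x ≈ -12.9 km, y ≈ 28.5 km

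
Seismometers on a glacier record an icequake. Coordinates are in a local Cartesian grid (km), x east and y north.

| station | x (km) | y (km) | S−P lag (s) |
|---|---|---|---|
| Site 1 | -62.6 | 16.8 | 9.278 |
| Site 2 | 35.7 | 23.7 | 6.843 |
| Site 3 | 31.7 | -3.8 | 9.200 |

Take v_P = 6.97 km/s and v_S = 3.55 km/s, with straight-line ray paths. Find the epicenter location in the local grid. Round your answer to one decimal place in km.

Distance from S−P lag: d = Δt · v_P v_S / (v_P − v_S) = Δt · (6.97·3.55)/(6.97−3.55) ≈ 7.2349·Δt.
So d_Site 1 = 67.13, d_Site 2 = 49.51, d_Site 3 = 66.56 km.
Circle about each station: (x + 62.6)² + (y − 16.8)² = 67.13²; (x − 35.7)² + (y − 23.7)² = 49.51²; (x − 31.7)² + (y + 3.8)² = 66.56².
Subtracting pairs of circle equations eliminates x²+y² and gives linear equations (the radical axes):
196.6 x + 13.8 y = -309.62
188.6 x − 41.2 y = -3105.47
Solving the 2×2 system: x ≈ -5.2, y ≈ 51.6 km.

x ≈ -5.2 km, y ≈ 51.6 km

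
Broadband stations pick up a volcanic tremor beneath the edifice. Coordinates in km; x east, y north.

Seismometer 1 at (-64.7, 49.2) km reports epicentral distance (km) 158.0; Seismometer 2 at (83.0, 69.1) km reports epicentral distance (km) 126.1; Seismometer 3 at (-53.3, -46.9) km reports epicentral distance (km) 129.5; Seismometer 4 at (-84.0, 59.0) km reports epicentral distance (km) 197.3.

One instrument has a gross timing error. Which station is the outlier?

Solve using three stations at a time. Using Seismometer 2, Seismometer 3, Seismometer 4 (subtract circle equations pairwise → linear system) gives (x, y) ≈ (75.7, -56.7).
Distances from that point to each station vs reported:
  Seismometer 1: calculated 175.9 vs reported 158.0 → residual 17.9 km
  Seismometer 2: calculated 126.0 vs reported 126.1 → residual 0.1 km
  Seismometer 3: calculated 129.4 vs reported 129.5 → residual 0.1 km
  Seismometer 4: calculated 197.2 vs reported 197.3 → residual 0.1 km
Seismometer 2, Seismometer 3, Seismometer 4 are mutually consistent (residuals ≈ 0); Seismometer 1 is off by 17.9 km.

Seismometer 1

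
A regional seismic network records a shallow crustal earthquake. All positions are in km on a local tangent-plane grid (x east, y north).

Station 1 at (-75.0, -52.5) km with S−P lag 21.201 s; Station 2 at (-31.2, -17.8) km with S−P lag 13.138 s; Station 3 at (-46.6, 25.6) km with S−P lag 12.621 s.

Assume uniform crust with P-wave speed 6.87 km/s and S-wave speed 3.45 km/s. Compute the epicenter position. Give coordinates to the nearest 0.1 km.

39.8 km east, 39.2 km north

Distance from S−P lag: d = Δt · v_P v_S / (v_P − v_S) = Δt · (6.87·3.45)/(6.87−3.45) ≈ 6.9303·Δt.
So d_Station 1 = 146.93, d_Station 2 = 91.05, d_Station 3 = 87.47 km.
Circle about each station: (x + 75.0)² + (y + 52.5)² = 146.93²; (x + 31.2)² + (y + 17.8)² = 91.05²; (x + 46.6)² + (y − 25.6)² = 87.47².
Subtracting pairs of circle equations eliminates x²+y² and gives linear equations (the radical axes):
87.6 x + 69.4 y = 6207.35
56.8 x + 156.2 y = 8383.09
Solving the 2×2 system: x ≈ 39.8, y ≈ 39.2 km.
Check against Station 1 (with the unrounded x, y): √((x + 75.0)²+(y + 52.5)²) = 146.93 ≈ 146.93 km. ✓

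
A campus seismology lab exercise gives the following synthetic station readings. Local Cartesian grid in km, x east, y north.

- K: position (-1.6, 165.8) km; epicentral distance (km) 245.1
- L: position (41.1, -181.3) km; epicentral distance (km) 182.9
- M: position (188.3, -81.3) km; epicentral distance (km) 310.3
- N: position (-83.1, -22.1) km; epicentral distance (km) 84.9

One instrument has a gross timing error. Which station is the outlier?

Solve using three stations at a time. Using L, M, N (subtract circle equations pairwise → linear system) gives (x, y) ≈ (-121.5, -97.7).
Distances from that point to each station vs reported:
  K: calculated 289.5 vs reported 245.1 → residual 44.4 km
  L: calculated 182.9 vs reported 182.9 → residual 0.0 km
  M: calculated 310.3 vs reported 310.3 → residual 0.0 km
  N: calculated 84.8 vs reported 84.9 → residual 0.1 km
L, M, N are mutually consistent (residuals ≈ 0); K is off by 44.4 km.

K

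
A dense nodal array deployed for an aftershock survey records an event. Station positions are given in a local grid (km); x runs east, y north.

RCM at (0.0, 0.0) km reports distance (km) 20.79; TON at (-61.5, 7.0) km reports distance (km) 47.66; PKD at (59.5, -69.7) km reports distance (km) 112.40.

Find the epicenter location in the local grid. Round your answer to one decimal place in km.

Circle about each station: x² + y² = 20.79²; (x + 61.5)² + (y − 7.0)² = 47.66²; (x − 59.5)² + (y + 69.7)² = 112.40².
Subtracting the RCM equation from the TON and PKD equations removes the quadratic terms:
-123.0 x + 14.0 y = 1992.00
119.0 x − 139.4 y = -3803.20
Solving the 2×2 system: x ≈ -14.5, y ≈ 14.9 km.
Check against RCM (with the unrounded x, y): √(x²+y²) = 20.79 ≈ 20.79 km. ✓

-14.5 km east, 14.9 km north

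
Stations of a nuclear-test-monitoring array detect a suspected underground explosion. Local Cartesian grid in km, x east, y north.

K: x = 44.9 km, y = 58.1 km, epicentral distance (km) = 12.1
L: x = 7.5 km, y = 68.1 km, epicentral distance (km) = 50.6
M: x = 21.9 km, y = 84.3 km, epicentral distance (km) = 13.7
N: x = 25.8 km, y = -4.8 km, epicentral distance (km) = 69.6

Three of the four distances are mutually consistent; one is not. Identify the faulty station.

Solve using three stations at a time. Using K, L, N (subtract circle equations pairwise → linear system) gives (x, y) ≈ (57.0, 57.4).
Distances from that point to each station vs reported:
  K: calculated 12.1 vs reported 12.1 → residual 0.0 km
  L: calculated 50.6 vs reported 50.6 → residual 0.0 km
  M: calculated 44.2 vs reported 13.7 → residual 30.5 km
  N: calculated 69.6 vs reported 69.6 → residual 0.0 km
K, L, N are mutually consistent (residuals ≈ 0); M is off by 30.5 km.

M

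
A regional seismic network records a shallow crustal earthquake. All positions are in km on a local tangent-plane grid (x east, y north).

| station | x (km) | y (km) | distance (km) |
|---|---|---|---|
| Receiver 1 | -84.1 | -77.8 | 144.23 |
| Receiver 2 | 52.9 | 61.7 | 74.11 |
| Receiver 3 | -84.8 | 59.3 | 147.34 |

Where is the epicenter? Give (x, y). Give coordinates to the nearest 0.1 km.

44.2 km east, -11.9 km north

Circle about each station: (x + 84.1)² + (y + 77.8)² = 144.23²; (x − 52.9)² + (y − 61.7)² = 74.11²; (x + 84.8)² + (y − 59.3)² = 147.34².
Subtracting pairs of circle equations eliminates x²+y² and gives linear equations (the radical axes):
274.0 x + 279.0 y = 8789.65
-1.4 x + 274.2 y = -3324.90
Solving the 2×2 system: x ≈ 44.2, y ≈ -11.9 km.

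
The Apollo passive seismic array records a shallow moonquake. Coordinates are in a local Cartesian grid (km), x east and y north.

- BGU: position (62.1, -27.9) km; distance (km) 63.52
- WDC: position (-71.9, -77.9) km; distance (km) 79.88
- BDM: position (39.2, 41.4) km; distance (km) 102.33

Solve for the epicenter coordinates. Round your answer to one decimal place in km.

Circle about each station: (x − 62.1)² + (y + 27.9)² = 63.52²; (x + 71.9)² + (y + 77.9)² = 79.88²; (x − 39.2)² + (y − 41.4)² = 102.33².
Subtracting the BGU equation from the WDC and BDM equations removes the quadratic terms:
-268.0 x − 100.0 y = 4257.18
-45.8 x + 138.6 y = -7820.86
Solving the 2×2 system: x ≈ 4.6, y ≈ -54.9 km.
Check against BGU (with the unrounded x, y): √((x − 62.1)²+(y + 27.9)²) = 63.52 ≈ 63.52 km. ✓

(4.6, -54.9)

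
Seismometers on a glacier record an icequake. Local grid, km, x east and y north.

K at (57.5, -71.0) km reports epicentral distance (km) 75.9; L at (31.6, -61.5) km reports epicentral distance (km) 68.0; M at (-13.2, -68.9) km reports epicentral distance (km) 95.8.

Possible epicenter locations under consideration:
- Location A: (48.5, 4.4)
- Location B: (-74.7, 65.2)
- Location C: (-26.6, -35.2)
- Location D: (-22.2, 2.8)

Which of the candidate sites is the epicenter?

For each candidate, compare |candidate − station| to the reported distance:
Location A: residuals K 0.0, L 0.0, M 0.0 → max 0.0 km
Location B: residuals K 113.9, L 97.4, M 51.7 → max 113.9 km
Location C: residuals K 15.5, L 4.1, M 59.5 → max 59.5 km
Location D: residuals K 32.7, L 15.8, M 23.5 → max 32.7 km
Only Location A has all residuals ≈ 0.

Location A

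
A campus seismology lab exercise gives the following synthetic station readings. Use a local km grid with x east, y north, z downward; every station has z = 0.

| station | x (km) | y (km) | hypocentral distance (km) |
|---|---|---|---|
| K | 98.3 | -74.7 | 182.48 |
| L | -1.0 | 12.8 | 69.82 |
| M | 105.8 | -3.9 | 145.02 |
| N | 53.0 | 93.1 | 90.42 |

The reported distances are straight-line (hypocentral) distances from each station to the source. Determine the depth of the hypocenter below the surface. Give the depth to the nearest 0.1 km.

depth ≈ 49.9 km

Each station gives a sphere (x−x_i)² + (y−y_i)² + z² = d_i² (stations at z=0).
Subtracting the K sphere from L and M: z² cancels, leaving linear equations in x and y:
-198.6 x + 175.0 y = 13345.98
15.0 x + 141.6 y = 8234.02
Solving: x ≈ -14.598, y ≈ 59.696 km (keep extra digits for the depth step; rounded: -14.6, 59.7).
Then from the K sphere: z² = 182.48² − (x − 98.3)² − (y + 74.7)² with x = -14.598, y = 59.696, so z ≈ 49.907 ≈ 49.9 km.
Check against N (with the unrounded solution): distance 90.42 ≈ 90.42 km. ✓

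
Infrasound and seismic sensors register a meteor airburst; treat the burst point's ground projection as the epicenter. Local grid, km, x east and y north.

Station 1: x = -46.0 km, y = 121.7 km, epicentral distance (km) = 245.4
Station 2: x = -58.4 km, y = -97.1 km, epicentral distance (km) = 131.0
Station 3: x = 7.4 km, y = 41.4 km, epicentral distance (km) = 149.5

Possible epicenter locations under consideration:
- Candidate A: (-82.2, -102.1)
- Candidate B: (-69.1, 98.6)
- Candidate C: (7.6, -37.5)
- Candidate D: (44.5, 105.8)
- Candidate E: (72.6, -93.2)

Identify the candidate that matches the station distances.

Candidate E

For each candidate, compare |candidate − station| to the reported distance:
Candidate A: residuals Station 1 18.7, Station 2 106.7, Station 3 19.7 → max 106.7 km
Candidate B: residuals Station 1 212.7, Station 2 65.0, Station 3 54.0 → max 212.7 km
Candidate C: residuals Station 1 77.4, Station 2 42.1, Station 3 70.6 → max 77.4 km
Candidate D: residuals Station 1 153.5, Station 2 96.5, Station 3 75.2 → max 153.5 km
Candidate E: residuals Station 1 0.1, Station 2 0.1, Station 3 0.1 → max 0.1 km
Only Candidate E has all residuals ≈ 0.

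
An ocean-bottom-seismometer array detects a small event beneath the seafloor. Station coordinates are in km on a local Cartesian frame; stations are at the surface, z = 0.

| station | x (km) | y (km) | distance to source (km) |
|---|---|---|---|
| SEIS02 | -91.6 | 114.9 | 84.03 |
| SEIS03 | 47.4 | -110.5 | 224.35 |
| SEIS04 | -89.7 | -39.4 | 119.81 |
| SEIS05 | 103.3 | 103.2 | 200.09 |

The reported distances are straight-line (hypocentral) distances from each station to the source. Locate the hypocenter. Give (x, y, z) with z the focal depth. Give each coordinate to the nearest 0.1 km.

(-81.6, 61.5, 64.1)

Each station gives a sphere (x−x_i)² + (y−y_i)² + z² = d_i² (stations at z=0).
Subtracting the SEIS02 sphere from SEIS03 and SEIS04: z² cancels, leaving linear equations in x and y:
278.0 x − 450.8 y = -50407.44
3.8 x − 308.6 y = -19287.52
Solving: x ≈ -81.602, y ≈ 61.495 km (keep extra digits for the depth step; rounded: -81.6, 61.5).
Then from the SEIS02 sphere: z² = 84.03² − (x + 91.6)² − (y − 114.9)² with x = -81.602, y = 61.495, so z ≈ 64.101 ≈ 64.1 km.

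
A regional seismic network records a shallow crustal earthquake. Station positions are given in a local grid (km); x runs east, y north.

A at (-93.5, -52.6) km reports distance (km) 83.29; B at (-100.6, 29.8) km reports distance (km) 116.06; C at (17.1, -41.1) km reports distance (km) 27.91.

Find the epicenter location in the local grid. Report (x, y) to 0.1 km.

-10.7 km east, -43.6 km north

Circle about each station: (x + 93.5)² + (y + 52.6)² = 83.29²; (x + 100.6)² + (y − 29.8)² = 116.06²; (x − 17.1)² + (y + 41.1)² = 27.91².
Subtracting the A equation from the B and C equations removes the quadratic terms:
-14.2 x + 164.8 y = -7033.31
221.2 x + 23.0 y = -3369.13
Solving the 2×2 system: x ≈ -10.7, y ≈ -43.6 km.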